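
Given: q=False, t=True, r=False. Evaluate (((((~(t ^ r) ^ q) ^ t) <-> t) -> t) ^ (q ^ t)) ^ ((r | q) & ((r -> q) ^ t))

t ^ r = True ^ False = True
~(t ^ r) = ~True = False
~(t ^ r) ^ q = False ^ False = False
(~(t ^ r) ^ q) ^ t = False ^ True = True
((~(t ^ r) ^ q) ^ t) <-> t = True <-> True = True
(((~(t ^ r) ^ q) ^ t) <-> t) -> t = True -> True = True
q ^ t = False ^ True = True
((((~(t ^ r) ^ q) ^ t) <-> t) -> t) ^ (q ^ t) = True ^ True = False
r | q = False | False = False
r -> q = False -> False = True
(r -> q) ^ t = True ^ True = False
(r | q) & ((r -> q) ^ t) = False & False = False
(((((~(t ^ r) ^ q) ^ t) <-> t) -> t) ^ (q ^ t)) ^ ((r | q) & ((r -> q) ^ t)) = False ^ False = False

False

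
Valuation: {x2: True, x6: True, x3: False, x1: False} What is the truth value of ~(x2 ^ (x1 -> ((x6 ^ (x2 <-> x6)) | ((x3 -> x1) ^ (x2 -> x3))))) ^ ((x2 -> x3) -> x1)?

x2 <-> x6 = True <-> True = True
x6 ^ (x2 <-> x6) = True ^ True = False
x3 -> x1 = False -> False = True
x2 -> x3 = True -> False = False
(x3 -> x1) ^ (x2 -> x3) = True ^ False = True
(x6 ^ (x2 <-> x6)) | ((x3 -> x1) ^ (x2 -> x3)) = False | True = True
x1 -> ((x6 ^ (x2 <-> x6)) | ((x3 -> x1) ^ (x2 -> x3))) = False -> True = True
x2 ^ (x1 -> ((x6 ^ (x2 <-> x6)) | ((x3 -> x1) ^ (x2 -> x3)))) = True ^ True = False
~(x2 ^ (x1 -> ((x6 ^ (x2 <-> x6)) | ((x3 -> x1) ^ (x2 -> x3))))) = ~False = True
x2 -> x3 = True -> False = False
(x2 -> x3) -> x1 = False -> False = True
~(x2 ^ (x1 -> ((x6 ^ (x2 <-> x6)) | ((x3 -> x1) ^ (x2 -> x3))))) ^ ((x2 -> x3) -> x1) = True ^ True = False

False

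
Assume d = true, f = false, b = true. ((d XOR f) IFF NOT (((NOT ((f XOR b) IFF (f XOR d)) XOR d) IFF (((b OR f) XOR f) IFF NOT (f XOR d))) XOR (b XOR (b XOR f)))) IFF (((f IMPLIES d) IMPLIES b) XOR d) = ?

d XOR f = true XOR false = true
f XOR b = false XOR true = true
f XOR d = false XOR true = true
(f XOR b) IFF (f XOR d) = true IFF true = true
NOT ((f XOR b) IFF (f XOR d)) = NOT true = false
NOT ((f XOR b) IFF (f XOR d)) XOR d = false XOR true = true
b OR f = true OR false = true
(b OR f) XOR f = true XOR false = true
f XOR d = false XOR true = true
NOT (f XOR d) = NOT true = false
((b OR f) XOR f) IFF NOT (f XOR d) = true IFF false = false
(NOT ((f XOR b) IFF (f XOR d)) XOR d) IFF (((b OR f) XOR f) IFF NOT (f XOR d)) = true IFF false = false
b XOR f = true XOR false = true
b XOR (b XOR f) = true XOR true = false
((NOT ((f XOR b) IFF (f XOR d)) XOR d) IFF (((b OR f) XOR f) IFF NOT (f XOR d))) XOR (b XOR (b XOR f)) = false XOR false = false
NOT (((NOT ((f XOR b) IFF (f XOR d)) XOR d) IFF (((b OR f) XOR f) IFF NOT (f XOR d))) XOR (b XOR (b XOR f))) = NOT false = true
(d XOR f) IFF NOT (((NOT ((f XOR b) IFF (f XOR d)) XOR d) IFF (((b OR f) XOR f) IFF NOT (f XOR d))) XOR (b XOR (b XOR f))) = true IFF true = true
f IMPLIES d = false IMPLIES true = true
(f IMPLIES d) IMPLIES b = true IMPLIES true = true
((f IMPLIES d) IMPLIES b) XOR d = true XOR true = false
((d XOR f) IFF NOT (((NOT ((f XOR b) IFF (f XOR d)) XOR d) IFF (((b OR f) XOR f) IFF NOT (f XOR d))) XOR (b XOR (b XOR f)))) IFF (((f IMPLIES d) IMPLIES b) XOR d) = true IFF false = false

false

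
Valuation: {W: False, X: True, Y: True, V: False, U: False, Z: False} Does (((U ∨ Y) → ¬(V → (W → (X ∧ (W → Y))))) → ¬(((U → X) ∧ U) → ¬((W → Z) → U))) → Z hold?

False

U ∨ Y = False ∨ True = True
W → Y = False → True = True
X ∧ (W → Y) = True ∧ True = True
W → (X ∧ (W → Y)) = False → True = True
V → (W → (X ∧ (W → Y))) = False → True = True
¬(V → (W → (X ∧ (W → Y)))) = ¬True = False
(U ∨ Y) → ¬(V → (W → (X ∧ (W → Y)))) = True → False = False
U → X = False → True = True
(U → X) ∧ U = True ∧ False = False
W → Z = False → False = True
(W → Z) → U = True → False = False
¬((W → Z) → U) = ¬False = True
((U → X) ∧ U) → ¬((W → Z) → U) = False → True = True
¬(((U → X) ∧ U) → ¬((W → Z) → U)) = ¬True = False
((U ∨ Y) → ¬(V → (W → (X ∧ (W → Y))))) → ¬(((U → X) ∧ U) → ¬((W → Z) → U)) = False → False = True
(((U ∨ Y) → ¬(V → (W → (X ∧ (W → Y))))) → ¬(((U → X) ∧ U) → ¬((W → Z) → U))) → Z = True → False = False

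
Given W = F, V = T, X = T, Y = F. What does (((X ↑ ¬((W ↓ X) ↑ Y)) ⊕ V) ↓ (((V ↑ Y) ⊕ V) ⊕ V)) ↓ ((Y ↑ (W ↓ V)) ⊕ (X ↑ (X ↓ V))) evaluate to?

W ↓ X = F ↓ T = F
(W ↓ X) ↑ Y = F ↑ F = T
¬((W ↓ X) ↑ Y) = ¬T = F
X ↑ ¬((W ↓ X) ↑ Y) = T ↑ F = T
(X ↑ ¬((W ↓ X) ↑ Y)) ⊕ V = T ⊕ T = F
V ↑ Y = T ↑ F = T
(V ↑ Y) ⊕ V = T ⊕ T = F
((V ↑ Y) ⊕ V) ⊕ V = F ⊕ T = T
((X ↑ ¬((W ↓ X) ↑ Y)) ⊕ V) ↓ (((V ↑ Y) ⊕ V) ⊕ V) = F ↓ T = F
W ↓ V = F ↓ T = F
Y ↑ (W ↓ V) = F ↑ F = T
X ↓ V = T ↓ T = F
X ↑ (X ↓ V) = T ↑ F = T
(Y ↑ (W ↓ V)) ⊕ (X ↑ (X ↓ V)) = T ⊕ T = F
(((X ↑ ¬((W ↓ X) ↑ Y)) ⊕ V) ↓ (((V ↑ Y) ⊕ V) ⊕ V)) ↓ ((Y ↑ (W ↓ V)) ⊕ (X ↑ (X ↓ V))) = F ↓ F = T

T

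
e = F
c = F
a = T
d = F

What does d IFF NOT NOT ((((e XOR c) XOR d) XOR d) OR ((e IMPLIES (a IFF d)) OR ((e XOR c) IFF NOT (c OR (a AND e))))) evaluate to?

e XOR c = F XOR F = F
(e XOR c) XOR d = F XOR F = F
((e XOR c) XOR d) XOR d = F XOR F = F
a IFF d = T IFF F = F
e IMPLIES (a IFF d) = F IMPLIES F = T
e XOR c = F XOR F = F
a AND e = T AND F = F
c OR (a AND e) = F OR F = F
NOT (c OR (a AND e)) = NOT F = T
(e XOR c) IFF NOT (c OR (a AND e)) = F IFF T = F
(e IMPLIES (a IFF d)) OR ((e XOR c) IFF NOT (c OR (a AND e))) = T OR F = T
(((e XOR c) XOR d) XOR d) OR ((e IMPLIES (a IFF d)) OR ((e XOR c) IFF NOT (c OR (a AND e)))) = F OR T = T
NOT ((((e XOR c) XOR d) XOR d) OR ((e IMPLIES (a IFF d)) OR ((e XOR c) IFF NOT (c OR (a AND e))))) = NOT T = F
NOT NOT ((((e XOR c) XOR d) XOR d) OR ((e IMPLIES (a IFF d)) OR ((e XOR c) IFF NOT (c OR (a AND e))))) = NOT F = T
d IFF NOT NOT ((((e XOR c) XOR d) XOR d) OR ((e IMPLIES (a IFF d)) OR ((e XOR c) IFF NOT (c OR (a AND e))))) = F IFF T = F

F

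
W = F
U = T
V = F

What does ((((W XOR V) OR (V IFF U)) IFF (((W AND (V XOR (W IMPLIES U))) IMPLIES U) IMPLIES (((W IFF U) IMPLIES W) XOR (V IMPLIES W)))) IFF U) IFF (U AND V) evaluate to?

W XOR V = F XOR F = F
V IFF U = F IFF T = F
(W XOR V) OR (V IFF U) = F OR F = F
W IMPLIES U = F IMPLIES T = T
V XOR (W IMPLIES U) = F XOR T = T
W AND (V XOR (W IMPLIES U)) = F AND T = F
(W AND (V XOR (W IMPLIES U))) IMPLIES U = F IMPLIES T = T
W IFF U = F IFF T = F
(W IFF U) IMPLIES W = F IMPLIES F = T
V IMPLIES W = F IMPLIES F = T
((W IFF U) IMPLIES W) XOR (V IMPLIES W) = T XOR T = F
((W AND (V XOR (W IMPLIES U))) IMPLIES U) IMPLIES (((W IFF U) IMPLIES W) XOR (V IMPLIES W)) = T IMPLIES F = F
((W XOR V) OR (V IFF U)) IFF (((W AND (V XOR (W IMPLIES U))) IMPLIES U) IMPLIES (((W IFF U) IMPLIES W) XOR (V IMPLIES W))) = F IFF F = T
(((W XOR V) OR (V IFF U)) IFF (((W AND (V XOR (W IMPLIES U))) IMPLIES U) IMPLIES (((W IFF U) IMPLIES W) XOR (V IMPLIES W)))) IFF U = T IFF T = T
U AND V = T AND F = F
((((W XOR V) OR (V IFF U)) IFF (((W AND (V XOR (W IMPLIES U))) IMPLIES U) IMPLIES (((W IFF U) IMPLIES W) XOR (V IMPLIES W)))) IFF U) IFF (U AND V) = T IFF F = F

F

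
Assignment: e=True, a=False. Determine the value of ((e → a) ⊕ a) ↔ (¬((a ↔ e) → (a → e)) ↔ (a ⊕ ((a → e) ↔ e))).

True

Substituting e=True, a=False:
e → a = True → False = False
(e → a) ⊕ a = False ⊕ False = False
a ↔ e = False ↔ True = False
a → e = False → True = True
(a ↔ e) → (a → e) = False → True = True
¬((a ↔ e) → (a → e)) = ¬True = False
a → e = False → True = True
(a → e) ↔ e = True ↔ True = True
a ⊕ ((a → e) ↔ e) = False ⊕ True = True
¬((a ↔ e) → (a → e)) ↔ (a ⊕ ((a → e) ↔ e)) = False ↔ True = False
((e → a) ⊕ a) ↔ (¬((a ↔ e) → (a → e)) ↔ (a ⊕ ((a → e) ↔ e))) = False ↔ False = True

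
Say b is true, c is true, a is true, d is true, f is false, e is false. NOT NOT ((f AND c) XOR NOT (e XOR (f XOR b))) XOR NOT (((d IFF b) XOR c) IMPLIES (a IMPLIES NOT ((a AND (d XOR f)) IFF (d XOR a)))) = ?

Substituting b=T, c=T, a=T, d=T, f=F, e=F:
f AND c = F AND T = F
f XOR b = F XOR T = T
e XOR (f XOR b) = F XOR T = T
NOT (e XOR (f XOR b)) = NOT T = F
(f AND c) XOR NOT (e XOR (f XOR b)) = F XOR F = F
NOT ((f AND c) XOR NOT (e XOR (f XOR b))) = NOT F = T
NOT NOT ((f AND c) XOR NOT (e XOR (f XOR b))) = NOT T = F
d IFF b = T IFF T = T
(d IFF b) XOR c = T XOR T = F
d XOR f = T XOR F = T
a AND (d XOR f) = T AND T = T
d XOR a = T XOR T = F
(a AND (d XOR f)) IFF (d XOR a) = T IFF F = F
NOT ((a AND (d XOR f)) IFF (d XOR a)) = NOT F = T
a IMPLIES NOT ((a AND (d XOR f)) IFF (d XOR a)) = T IMPLIES T = T
((d IFF b) XOR c) IMPLIES (a IMPLIES NOT ((a AND (d XOR f)) IFF (d XOR a))) = F IMPLIES T = T
NOT (((d IFF b) XOR c) IMPLIES (a IMPLIES NOT ((a AND (d XOR f)) IFF (d XOR a)))) = NOT T = F
NOT NOT ((f AND c) XOR NOT (e XOR (f XOR b))) XOR NOT (((d IFF b) XOR c) IMPLIES (a IMPLIES NOT ((a AND (d XOR f)) IFF (d XOR a)))) = F XOR F = F

F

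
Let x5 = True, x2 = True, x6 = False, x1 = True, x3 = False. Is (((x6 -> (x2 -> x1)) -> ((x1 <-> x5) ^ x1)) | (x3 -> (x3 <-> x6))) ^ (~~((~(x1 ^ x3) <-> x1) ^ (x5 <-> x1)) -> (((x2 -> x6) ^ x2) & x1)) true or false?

False

Substituting x5=True, x2=True, x6=False, x1=True, x3=False:
x2 -> x1 = True -> True = True
x6 -> (x2 -> x1) = False -> True = True
x1 <-> x5 = True <-> True = True
(x1 <-> x5) ^ x1 = True ^ True = False
(x6 -> (x2 -> x1)) -> ((x1 <-> x5) ^ x1) = True -> False = False
x3 <-> x6 = False <-> False = True
x3 -> (x3 <-> x6) = False -> True = True
((x6 -> (x2 -> x1)) -> ((x1 <-> x5) ^ x1)) | (x3 -> (x3 <-> x6)) = False | True = True
x1 ^ x3 = True ^ False = True
~(x1 ^ x3) = ~True = False
~(x1 ^ x3) <-> x1 = False <-> True = False
x5 <-> x1 = True <-> True = True
(~(x1 ^ x3) <-> x1) ^ (x5 <-> x1) = False ^ True = True
~((~(x1 ^ x3) <-> x1) ^ (x5 <-> x1)) = ~True = False
~~((~(x1 ^ x3) <-> x1) ^ (x5 <-> x1)) = ~False = True
x2 -> x6 = True -> False = False
(x2 -> x6) ^ x2 = False ^ True = True
((x2 -> x6) ^ x2) & x1 = True & True = True
~~((~(x1 ^ x3) <-> x1) ^ (x5 <-> x1)) -> (((x2 -> x6) ^ x2) & x1) = True -> True = True
(((x6 -> (x2 -> x1)) -> ((x1 <-> x5) ^ x1)) | (x3 -> (x3 <-> x6))) ^ (~~((~(x1 ^ x3) <-> x1) ^ (x5 <-> x1)) -> (((x2 -> x6) ^ x2) & x1)) = True ^ True = False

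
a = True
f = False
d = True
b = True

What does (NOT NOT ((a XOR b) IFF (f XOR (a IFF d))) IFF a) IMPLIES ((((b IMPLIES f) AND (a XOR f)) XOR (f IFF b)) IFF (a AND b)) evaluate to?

a XOR b = True XOR True = False
a IFF d = True IFF True = True
f XOR (a IFF d) = False XOR True = True
(a XOR b) IFF (f XOR (a IFF d)) = False IFF True = False
NOT ((a XOR b) IFF (f XOR (a IFF d))) = NOT False = True
NOT NOT ((a XOR b) IFF (f XOR (a IFF d))) = NOT True = False
NOT NOT ((a XOR b) IFF (f XOR (a IFF d))) IFF a = False IFF True = False
b IMPLIES f = True IMPLIES False = False
a XOR f = True XOR False = True
(b IMPLIES f) AND (a XOR f) = False AND True = False
f IFF b = False IFF True = False
((b IMPLIES f) AND (a XOR f)) XOR (f IFF b) = False XOR False = False
a AND b = True AND True = True
(((b IMPLIES f) AND (a XOR f)) XOR (f IFF b)) IFF (a AND b) = False IFF True = False
(NOT NOT ((a XOR b) IFF (f XOR (a IFF d))) IFF a) IMPLIES ((((b IMPLIES f) AND (a XOR f)) XOR (f IFF b)) IFF (a AND b)) = False IMPLIES False = True

True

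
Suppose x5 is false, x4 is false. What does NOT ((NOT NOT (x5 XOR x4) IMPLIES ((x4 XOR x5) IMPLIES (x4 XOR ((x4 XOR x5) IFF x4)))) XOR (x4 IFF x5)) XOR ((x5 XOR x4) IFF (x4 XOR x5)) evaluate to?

F

Substituting x5=F, x4=F:
x5 XOR x4 = F XOR F = F
NOT (x5 XOR x4) = NOT F = T
NOT NOT (x5 XOR x4) = NOT T = F
x4 XOR x5 = F XOR F = F
x4 XOR x5 = F XOR F = F
(x4 XOR x5) IFF x4 = F IFF F = T
x4 XOR ((x4 XOR x5) IFF x4) = F XOR T = T
(x4 XOR x5) IMPLIES (x4 XOR ((x4 XOR x5) IFF x4)) = F IMPLIES T = T
NOT NOT (x5 XOR x4) IMPLIES ((x4 XOR x5) IMPLIES (x4 XOR ((x4 XOR x5) IFF x4))) = F IMPLIES T = T
x4 IFF x5 = F IFF F = T
(NOT NOT (x5 XOR x4) IMPLIES ((x4 XOR x5) IMPLIES (x4 XOR ((x4 XOR x5) IFF x4)))) XOR (x4 IFF x5) = T XOR T = F
NOT ((NOT NOT (x5 XOR x4) IMPLIES ((x4 XOR x5) IMPLIES (x4 XOR ((x4 XOR x5) IFF x4)))) XOR (x4 IFF x5)) = NOT F = T
x5 XOR x4 = F XOR F = F
x4 XOR x5 = F XOR F = F
(x5 XOR x4) IFF (x4 XOR x5) = F IFF F = T
NOT ((NOT NOT (x5 XOR x4) IMPLIES ((x4 XOR x5) IMPLIES (x4 XOR ((x4 XOR x5) IFF x4)))) XOR (x4 IFF x5)) XOR ((x5 XOR x4) IFF (x4 XOR x5)) = T XOR T = F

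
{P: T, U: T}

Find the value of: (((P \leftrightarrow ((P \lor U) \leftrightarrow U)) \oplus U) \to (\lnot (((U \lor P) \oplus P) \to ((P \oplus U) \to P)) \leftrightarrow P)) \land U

Substituting P=T, U=T:
P \lor U = T \lor T = T
(P \lor U) \leftrightarrow U = T \leftrightarrow T = T
P \leftrightarrow ((P \lor U) \leftrightarrow U) = T \leftrightarrow T = T
(P \leftrightarrow ((P \lor U) \leftrightarrow U)) \oplus U = T \oplus T = F
U \lor P = T \lor T = T
(U \lor P) \oplus P = T \oplus T = F
P \oplus U = T \oplus T = F
(P \oplus U) \to P = F \to T = T
((U \lor P) \oplus P) \to ((P \oplus U) \to P) = F \to T = T
\lnot (((U \lor P) \oplus P) \to ((P \oplus U) \to P)) = \lnot T = F
\lnot (((U \lor P) \oplus P) \to ((P \oplus U) \to P)) \leftrightarrow P = F \leftrightarrow T = F
((P \leftrightarrow ((P \lor U) \leftrightarrow U)) \oplus U) \to (\lnot (((U \lor P) \oplus P) \to ((P \oplus U) \to P)) \leftrightarrow P) = F \to F = T
(((P \leftrightarrow ((P \lor U) \leftrightarrow U)) \oplus U) \to (\lnot (((U \lor P) \oplus P) \to ((P \oplus U) \to P)) \leftrightarrow P)) \land U = T \land T = T

T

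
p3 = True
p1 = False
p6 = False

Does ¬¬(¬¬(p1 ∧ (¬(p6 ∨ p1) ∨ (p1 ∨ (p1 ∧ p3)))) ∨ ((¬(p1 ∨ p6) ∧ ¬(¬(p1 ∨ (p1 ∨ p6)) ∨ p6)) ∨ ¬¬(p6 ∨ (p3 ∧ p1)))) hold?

False

p6 ∨ p1 = False ∨ False = False
¬(p6 ∨ p1) = ¬False = True
p1 ∧ p3 = False ∧ True = False
p1 ∨ (p1 ∧ p3) = False ∨ False = False
¬(p6 ∨ p1) ∨ (p1 ∨ (p1 ∧ p3)) = True ∨ False = True
p1 ∧ (¬(p6 ∨ p1) ∨ (p1 ∨ (p1 ∧ p3))) = False ∧ True = False
¬(p1 ∧ (¬(p6 ∨ p1) ∨ (p1 ∨ (p1 ∧ p3)))) = ¬False = True
¬¬(p1 ∧ (¬(p6 ∨ p1) ∨ (p1 ∨ (p1 ∧ p3)))) = ¬True = False
p1 ∨ p6 = False ∨ False = False
¬(p1 ∨ p6) = ¬False = True
p1 ∨ p6 = False ∨ False = False
p1 ∨ (p1 ∨ p6) = False ∨ False = False
¬(p1 ∨ (p1 ∨ p6)) = ¬False = True
¬(p1 ∨ (p1 ∨ p6)) ∨ p6 = True ∨ False = True
¬(¬(p1 ∨ (p1 ∨ p6)) ∨ p6) = ¬True = False
¬(p1 ∨ p6) ∧ ¬(¬(p1 ∨ (p1 ∨ p6)) ∨ p6) = True ∧ False = False
p3 ∧ p1 = True ∧ False = False
p6 ∨ (p3 ∧ p1) = False ∨ False = False
¬(p6 ∨ (p3 ∧ p1)) = ¬False = True
¬¬(p6 ∨ (p3 ∧ p1)) = ¬True = False
(¬(p1 ∨ p6) ∧ ¬(¬(p1 ∨ (p1 ∨ p6)) ∨ p6)) ∨ ¬¬(p6 ∨ (p3 ∧ p1)) = False ∨ False = False
¬¬(p1 ∧ (¬(p6 ∨ p1) ∨ (p1 ∨ (p1 ∧ p3)))) ∨ ((¬(p1 ∨ p6) ∧ ¬(¬(p1 ∨ (p1 ∨ p6)) ∨ p6)) ∨ ¬¬(p6 ∨ (p3 ∧ p1))) = False ∨ False = False
¬(¬¬(p1 ∧ (¬(p6 ∨ p1) ∨ (p1 ∨ (p1 ∧ p3)))) ∨ ((¬(p1 ∨ p6) ∧ ¬(¬(p1 ∨ (p1 ∨ p6)) ∨ p6)) ∨ ¬¬(p6 ∨ (p3 ∧ p1)))) = ¬False = True
¬¬(¬¬(p1 ∧ (¬(p6 ∨ p1) ∨ (p1 ∨ (p1 ∧ p3)))) ∨ ((¬(p1 ∨ p6) ∧ ¬(¬(p1 ∨ (p1 ∨ p6)) ∨ p6)) ∨ ¬¬(p6 ∨ (p3 ∧ p1)))) = ¬True = False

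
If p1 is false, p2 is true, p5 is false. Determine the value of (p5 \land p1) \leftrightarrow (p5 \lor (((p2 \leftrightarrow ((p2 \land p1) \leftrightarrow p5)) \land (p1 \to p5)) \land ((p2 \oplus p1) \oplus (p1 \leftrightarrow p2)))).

F

p5 \land p1 = F \land F = F
p2 \land p1 = T \land F = F
(p2 \land p1) \leftrightarrow p5 = F \leftrightarrow F = T
p2 \leftrightarrow ((p2 \land p1) \leftrightarrow p5) = T \leftrightarrow T = T
p1 \to p5 = F \to F = T
(p2 \leftrightarrow ((p2 \land p1) \leftrightarrow p5)) \land (p1 \to p5) = T \land T = T
p2 \oplus p1 = T \oplus F = T
p1 \leftrightarrow p2 = F \leftrightarrow T = F
(p2 \oplus p1) \oplus (p1 \leftrightarrow p2) = T \oplus F = T
((p2 \leftrightarrow ((p2 \land p1) \leftrightarrow p5)) \land (p1 \to p5)) \land ((p2 \oplus p1) \oplus (p1 \leftrightarrow p2)) = T \land T = T
p5 \lor (((p2 \leftrightarrow ((p2 \land p1) \leftrightarrow p5)) \land (p1 \to p5)) \land ((p2 \oplus p1) \oplus (p1 \leftrightarrow p2))) = F \lor T = T
(p5 \land p1) \leftrightarrow (p5 \lor (((p2 \leftrightarrow ((p2 \land p1) \leftrightarrow p5)) \land (p1 \to p5)) \land ((p2 \oplus p1) \oplus (p1 \leftrightarrow p2)))) = F \leftrightarrow T = F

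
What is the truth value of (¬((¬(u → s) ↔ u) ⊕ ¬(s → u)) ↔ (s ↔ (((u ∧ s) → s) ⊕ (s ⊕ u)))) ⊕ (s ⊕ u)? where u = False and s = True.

True

u → s = False → True = True
¬(u → s) = ¬True = False
¬(u → s) ↔ u = False ↔ False = True
s → u = True → False = False
¬(s → u) = ¬False = True
(¬(u → s) ↔ u) ⊕ ¬(s → u) = True ⊕ True = False
¬((¬(u → s) ↔ u) ⊕ ¬(s → u)) = ¬False = True
u ∧ s = False ∧ True = False
(u ∧ s) → s = False → True = True
s ⊕ u = True ⊕ False = True
((u ∧ s) → s) ⊕ (s ⊕ u) = True ⊕ True = False
s ↔ (((u ∧ s) → s) ⊕ (s ⊕ u)) = True ↔ False = False
¬((¬(u → s) ↔ u) ⊕ ¬(s → u)) ↔ (s ↔ (((u ∧ s) → s) ⊕ (s ⊕ u))) = True ↔ False = False
s ⊕ u = True ⊕ False = True
(¬((¬(u → s) ↔ u) ⊕ ¬(s → u)) ↔ (s ↔ (((u ∧ s) → s) ⊕ (s ⊕ u)))) ⊕ (s ⊕ u) = False ⊕ True = True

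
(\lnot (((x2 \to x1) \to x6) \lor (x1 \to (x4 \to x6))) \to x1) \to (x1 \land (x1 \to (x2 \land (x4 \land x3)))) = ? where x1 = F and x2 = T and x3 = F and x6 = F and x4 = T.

Substituting x1=F, x2=T, x3=F, x6=F, x4=T:
x2 \to x1 = T \to F = F
(x2 \to x1) \to x6 = F \to F = T
x4 \to x6 = T \to F = F
x1 \to (x4 \to x6) = F \to F = T
((x2 \to x1) \to x6) \lor (x1 \to (x4 \to x6)) = T \lor T = T
\lnot (((x2 \to x1) \to x6) \lor (x1 \to (x4 \to x6))) = \lnot T = F
\lnot (((x2 \to x1) \to x6) \lor (x1 \to (x4 \to x6))) \to x1 = F \to F = T
x4 \land x3 = T \land F = F
x2 \land (x4 \land x3) = T \land F = F
x1 \to (x2 \land (x4 \land x3)) = F \to F = T
x1 \land (x1 \to (x2 \land (x4 \land x3))) = F \land T = F
(\lnot (((x2 \to x1) \to x6) \lor (x1 \to (x4 \to x6))) \to x1) \to (x1 \land (x1 \to (x2 \land (x4 \land x3)))) = T \to F = F

F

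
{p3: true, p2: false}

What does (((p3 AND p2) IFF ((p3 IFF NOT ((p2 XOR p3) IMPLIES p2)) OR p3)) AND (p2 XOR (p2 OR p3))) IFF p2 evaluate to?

true

p3 AND p2 = true AND false = false
p2 XOR p3 = false XOR true = true
(p2 XOR p3) IMPLIES p2 = true IMPLIES false = false
NOT ((p2 XOR p3) IMPLIES p2) = NOT false = true
p3 IFF NOT ((p2 XOR p3) IMPLIES p2) = true IFF true = true
(p3 IFF NOT ((p2 XOR p3) IMPLIES p2)) OR p3 = true OR true = true
(p3 AND p2) IFF ((p3 IFF NOT ((p2 XOR p3) IMPLIES p2)) OR p3) = false IFF true = false
p2 OR p3 = false OR true = true
p2 XOR (p2 OR p3) = false XOR true = true
((p3 AND p2) IFF ((p3 IFF NOT ((p2 XOR p3) IMPLIES p2)) OR p3)) AND (p2 XOR (p2 OR p3)) = false AND true = false
(((p3 AND p2) IFF ((p3 IFF NOT ((p2 XOR p3) IMPLIES p2)) OR p3)) AND (p2 XOR (p2 OR p3))) IFF p2 = false IFF false = true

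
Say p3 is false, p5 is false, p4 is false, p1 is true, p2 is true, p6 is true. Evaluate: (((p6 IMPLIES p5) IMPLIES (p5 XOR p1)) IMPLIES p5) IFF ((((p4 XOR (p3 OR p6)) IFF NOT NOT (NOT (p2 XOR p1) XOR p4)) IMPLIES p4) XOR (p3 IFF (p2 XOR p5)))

p6 IMPLIES p5 = True IMPLIES False = False
p5 XOR p1 = False XOR True = True
(p6 IMPLIES p5) IMPLIES (p5 XOR p1) = False IMPLIES True = True
((p6 IMPLIES p5) IMPLIES (p5 XOR p1)) IMPLIES p5 = True IMPLIES False = False
p3 OR p6 = False OR True = True
p4 XOR (p3 OR p6) = False XOR True = True
p2 XOR p1 = True XOR True = False
NOT (p2 XOR p1) = NOT False = True
NOT (p2 XOR p1) XOR p4 = True XOR False = True
NOT (NOT (p2 XOR p1) XOR p4) = NOT True = False
NOT NOT (NOT (p2 XOR p1) XOR p4) = NOT False = True
(p4 XOR (p3 OR p6)) IFF NOT NOT (NOT (p2 XOR p1) XOR p4) = True IFF True = True
((p4 XOR (p3 OR p6)) IFF NOT NOT (NOT (p2 XOR p1) XOR p4)) IMPLIES p4 = True IMPLIES False = False
p2 XOR p5 = True XOR False = True
p3 IFF (p2 XOR p5) = False IFF True = False
(((p4 XOR (p3 OR p6)) IFF NOT NOT (NOT (p2 XOR p1) XOR p4)) IMPLIES p4) XOR (p3 IFF (p2 XOR p5)) = False XOR False = False
(((p6 IMPLIES p5) IMPLIES (p5 XOR p1)) IMPLIES p5) IFF ((((p4 XOR (p3 OR p6)) IFF NOT NOT (NOT (p2 XOR p1) XOR p4)) IMPLIES p4) XOR (p3 IFF (p2 XOR p5))) = False IFF False = True

True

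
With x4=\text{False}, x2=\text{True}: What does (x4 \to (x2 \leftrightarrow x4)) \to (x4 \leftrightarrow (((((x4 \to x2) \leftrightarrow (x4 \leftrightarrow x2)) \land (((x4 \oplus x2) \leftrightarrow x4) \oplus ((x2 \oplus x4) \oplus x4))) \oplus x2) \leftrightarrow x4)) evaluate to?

\text{True}

Substituting x4=\text{False}, x2=\text{True}:
x2 \leftrightarrow x4 = \text{True} \leftrightarrow \text{False} = \text{False}
x4 \to (x2 \leftrightarrow x4) = \text{False} \to \text{False} = \text{True}
x4 \to x2 = \text{False} \to \text{True} = \text{True}
x4 \leftrightarrow x2 = \text{False} \leftrightarrow \text{True} = \text{False}
(x4 \to x2) \leftrightarrow (x4 \leftrightarrow x2) = \text{True} \leftrightarrow \text{False} = \text{False}
x4 \oplus x2 = \text{False} \oplus \text{True} = \text{True}
(x4 \oplus x2) \leftrightarrow x4 = \text{True} \leftrightarrow \text{False} = \text{False}
x2 \oplus x4 = \text{True} \oplus \text{False} = \text{True}
(x2 \oplus x4) \oplus x4 = \text{True} \oplus \text{False} = \text{True}
((x4 \oplus x2) \leftrightarrow x4) \oplus ((x2 \oplus x4) \oplus x4) = \text{False} \oplus \text{True} = \text{True}
((x4 \to x2) \leftrightarrow (x4 \leftrightarrow x2)) \land (((x4 \oplus x2) \leftrightarrow x4) \oplus ((x2 \oplus x4) \oplus x4)) = \text{False} \land \text{True} = \text{False}
(((x4 \to x2) \leftrightarrow (x4 \leftrightarrow x2)) \land (((x4 \oplus x2) \leftrightarrow x4) \oplus ((x2 \oplus x4) \oplus x4))) \oplus x2 = \text{False} \oplus \text{True} = \text{True}
((((x4 \to x2) \leftrightarrow (x4 \leftrightarrow x2)) \land (((x4 \oplus x2) \leftrightarrow x4) \oplus ((x2 \oplus x4) \oplus x4))) \oplus x2) \leftrightarrow x4 = \text{True} \leftrightarrow \text{False} = \text{False}
x4 \leftrightarrow (((((x4 \to x2) \leftrightarrow (x4 \leftrightarrow x2)) \land (((x4 \oplus x2) \leftrightarrow x4) \oplus ((x2 \oplus x4) \oplus x4))) \oplus x2) \leftrightarrow x4) = \text{False} \leftrightarrow \text{False} = \text{True}
(x4 \to (x2 \leftrightarrow x4)) \to (x4 \leftrightarrow (((((x4 \to x2) \leftrightarrow (x4 \leftrightarrow x2)) \land (((x4 \oplus x2) \leftrightarrow x4) \oplus ((x2 \oplus x4) \oplus x4))) \oplus x2) \leftrightarrow x4)) = \text{True} \to \text{True} = \text{True}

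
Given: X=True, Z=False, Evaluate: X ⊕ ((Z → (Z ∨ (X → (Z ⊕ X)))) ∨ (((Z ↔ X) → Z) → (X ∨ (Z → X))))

False

Substituting X=True, Z=False:
Z ⊕ X = False ⊕ True = True
X → (Z ⊕ X) = True → True = True
Z ∨ (X → (Z ⊕ X)) = False ∨ True = True
Z → (Z ∨ (X → (Z ⊕ X))) = False → True = True
Z ↔ X = False ↔ True = False
(Z ↔ X) → Z = False → False = True
Z → X = False → True = True
X ∨ (Z → X) = True ∨ True = True
((Z ↔ X) → Z) → (X ∨ (Z → X)) = True → True = True
(Z → (Z ∨ (X → (Z ⊕ X)))) ∨ (((Z ↔ X) → Z) → (X ∨ (Z → X))) = True ∨ True = True
X ⊕ ((Z → (Z ∨ (X → (Z ⊕ X)))) ∨ (((Z ↔ X) → Z) → (X ∨ (Z → X)))) = True ⊕ True = False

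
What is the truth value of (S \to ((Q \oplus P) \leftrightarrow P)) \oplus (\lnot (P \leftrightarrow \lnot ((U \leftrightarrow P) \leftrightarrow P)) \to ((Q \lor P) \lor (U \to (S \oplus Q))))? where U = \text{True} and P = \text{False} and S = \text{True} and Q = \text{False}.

\text{False}

Q \oplus P = \text{False} \oplus \text{False} = \text{False}
(Q \oplus P) \leftrightarrow P = \text{False} \leftrightarrow \text{False} = \text{True}
S \to ((Q \oplus P) \leftrightarrow P) = \text{True} \to \text{True} = \text{True}
U \leftrightarrow P = \text{True} \leftrightarrow \text{False} = \text{False}
(U \leftrightarrow P) \leftrightarrow P = \text{False} \leftrightarrow \text{False} = \text{True}
\lnot ((U \leftrightarrow P) \leftrightarrow P) = \lnot \text{True} = \text{False}
P \leftrightarrow \lnot ((U \leftrightarrow P) \leftrightarrow P) = \text{False} \leftrightarrow \text{False} = \text{True}
\lnot (P \leftrightarrow \lnot ((U \leftrightarrow P) \leftrightarrow P)) = \lnot \text{True} = \text{False}
Q \lor P = \text{False} \lor \text{False} = \text{False}
S \oplus Q = \text{True} \oplus \text{False} = \text{True}
U \to (S \oplus Q) = \text{True} \to \text{True} = \text{True}
(Q \lor P) \lor (U \to (S \oplus Q)) = \text{False} \lor \text{True} = \text{True}
\lnot (P \leftrightarrow \lnot ((U \leftrightarrow P) \leftrightarrow P)) \to ((Q \lor P) \lor (U \to (S \oplus Q))) = \text{False} \to \text{True} = \text{True}
(S \to ((Q \oplus P) \leftrightarrow P)) \oplus (\lnot (P \leftrightarrow \lnot ((U \leftrightarrow P) \leftrightarrow P)) \to ((Q \lor P) \lor (U \to (S \oplus Q)))) = \text{True} \oplus \text{True} = \text{False}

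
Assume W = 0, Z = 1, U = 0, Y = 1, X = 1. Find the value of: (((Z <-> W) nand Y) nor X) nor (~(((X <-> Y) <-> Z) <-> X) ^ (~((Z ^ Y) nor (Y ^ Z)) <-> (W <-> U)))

1

Z <-> W = 1 <-> 0 = 0
(Z <-> W) nand Y = 0 nand 1 = 1
((Z <-> W) nand Y) nor X = 1 nor 1 = 0
X <-> Y = 1 <-> 1 = 1
(X <-> Y) <-> Z = 1 <-> 1 = 1
((X <-> Y) <-> Z) <-> X = 1 <-> 1 = 1
~(((X <-> Y) <-> Z) <-> X) = ~1 = 0
Z ^ Y = 1 ^ 1 = 0
Y ^ Z = 1 ^ 1 = 0
(Z ^ Y) nor (Y ^ Z) = 0 nor 0 = 1
~((Z ^ Y) nor (Y ^ Z)) = ~1 = 0
W <-> U = 0 <-> 0 = 1
~((Z ^ Y) nor (Y ^ Z)) <-> (W <-> U) = 0 <-> 1 = 0
~(((X <-> Y) <-> Z) <-> X) ^ (~((Z ^ Y) nor (Y ^ Z)) <-> (W <-> U)) = 0 ^ 0 = 0
(((Z <-> W) nand Y) nor X) nor (~(((X <-> Y) <-> Z) <-> X) ^ (~((Z ^ Y) nor (Y ^ Z)) <-> (W <-> U))) = 0 nor 0 = 1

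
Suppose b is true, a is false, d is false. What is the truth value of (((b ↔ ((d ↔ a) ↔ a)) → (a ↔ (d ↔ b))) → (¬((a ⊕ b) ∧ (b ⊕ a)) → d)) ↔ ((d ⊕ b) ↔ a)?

d ↔ a = False ↔ False = True
(d ↔ a) ↔ a = True ↔ False = False
b ↔ ((d ↔ a) ↔ a) = True ↔ False = False
d ↔ b = False ↔ True = False
a ↔ (d ↔ b) = False ↔ False = True
(b ↔ ((d ↔ a) ↔ a)) → (a ↔ (d ↔ b)) = False → True = True
a ⊕ b = False ⊕ True = True
b ⊕ a = True ⊕ False = True
(a ⊕ b) ∧ (b ⊕ a) = True ∧ True = True
¬((a ⊕ b) ∧ (b ⊕ a)) = ¬True = False
¬((a ⊕ b) ∧ (b ⊕ a)) → d = False → False = True
((b ↔ ((d ↔ a) ↔ a)) → (a ↔ (d ↔ b))) → (¬((a ⊕ b) ∧ (b ⊕ a)) → d) = True → True = True
d ⊕ b = False ⊕ True = True
(d ⊕ b) ↔ a = True ↔ False = False
(((b ↔ ((d ↔ a) ↔ a)) → (a ↔ (d ↔ b))) → (¬((a ⊕ b) ∧ (b ⊕ a)) → d)) ↔ ((d ⊕ b) ↔ a) = True ↔ False = False

False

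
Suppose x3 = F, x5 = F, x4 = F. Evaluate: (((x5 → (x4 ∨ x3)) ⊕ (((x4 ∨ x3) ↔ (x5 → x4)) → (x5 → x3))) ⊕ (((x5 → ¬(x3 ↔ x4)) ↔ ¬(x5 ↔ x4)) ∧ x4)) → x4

T

Substituting x3=F, x5=F, x4=F:
x4 ∨ x3 = F ∨ F = F
x5 → (x4 ∨ x3) = F → F = T
x4 ∨ x3 = F ∨ F = F
x5 → x4 = F → F = T
(x4 ∨ x3) ↔ (x5 → x4) = F ↔ T = F
x5 → x3 = F → F = T
((x4 ∨ x3) ↔ (x5 → x4)) → (x5 → x3) = F → T = T
(x5 → (x4 ∨ x3)) ⊕ (((x4 ∨ x3) ↔ (x5 → x4)) → (x5 → x3)) = T ⊕ T = F
x3 ↔ x4 = F ↔ F = T
¬(x3 ↔ x4) = ¬T = F
x5 → ¬(x3 ↔ x4) = F → F = T
x5 ↔ x4 = F ↔ F = T
¬(x5 ↔ x4) = ¬T = F
(x5 → ¬(x3 ↔ x4)) ↔ ¬(x5 ↔ x4) = T ↔ F = F
((x5 → ¬(x3 ↔ x4)) ↔ ¬(x5 ↔ x4)) ∧ x4 = F ∧ F = F
((x5 → (x4 ∨ x3)) ⊕ (((x4 ∨ x3) ↔ (x5 → x4)) → (x5 → x3))) ⊕ (((x5 → ¬(x3 ↔ x4)) ↔ ¬(x5 ↔ x4)) ∧ x4) = F ⊕ F = F
(((x5 → (x4 ∨ x3)) ⊕ (((x4 ∨ x3) ↔ (x5 → x4)) → (x5 → x3))) ⊕ (((x5 → ¬(x3 ↔ x4)) ↔ ¬(x5 ↔ x4)) ∧ x4)) → x4 = F → F = T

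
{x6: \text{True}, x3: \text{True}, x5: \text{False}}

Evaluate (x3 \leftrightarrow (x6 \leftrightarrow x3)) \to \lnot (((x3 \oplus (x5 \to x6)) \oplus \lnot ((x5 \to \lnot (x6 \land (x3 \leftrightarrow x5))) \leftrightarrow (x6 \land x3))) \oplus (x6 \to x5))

\text{True}

Substituting x6=\text{True}, x3=\text{True}, x5=\text{False}:
x6 \leftrightarrow x3 = \text{True} \leftrightarrow \text{True} = \text{True}
x3 \leftrightarrow (x6 \leftrightarrow x3) = \text{True} \leftrightarrow \text{True} = \text{True}
x5 \to x6 = \text{False} \to \text{True} = \text{True}
x3 \oplus (x5 \to x6) = \text{True} \oplus \text{True} = \text{False}
x3 \leftrightarrow x5 = \text{True} \leftrightarrow \text{False} = \text{False}
x6 \land (x3 \leftrightarrow x5) = \text{True} \land \text{False} = \text{False}
\lnot (x6 \land (x3 \leftrightarrow x5)) = \lnot \text{False} = \text{True}
x5 \to \lnot (x6 \land (x3 \leftrightarrow x5)) = \text{False} \to \text{True} = \text{True}
x6 \land x3 = \text{True} \land \text{True} = \text{True}
(x5 \to \lnot (x6 \land (x3 \leftrightarrow x5))) \leftrightarrow (x6 \land x3) = \text{True} \leftrightarrow \text{True} = \text{True}
\lnot ((x5 \to \lnot (x6 \land (x3 \leftrightarrow x5))) \leftrightarrow (x6 \land x3)) = \lnot \text{True} = \text{False}
(x3 \oplus (x5 \to x6)) \oplus \lnot ((x5 \to \lnot (x6 \land (x3 \leftrightarrow x5))) \leftrightarrow (x6 \land x3)) = \text{False} \oplus \text{False} = \text{False}
x6 \to x5 = \text{True} \to \text{False} = \text{False}
((x3 \oplus (x5 \to x6)) \oplus \lnot ((x5 \to \lnot (x6 \land (x3 \leftrightarrow x5))) \leftrightarrow (x6 \land x3))) \oplus (x6 \to x5) = \text{False} \oplus \text{False} = \text{False}
\lnot (((x3 \oplus (x5 \to x6)) \oplus \lnot ((x5 \to \lnot (x6 \land (x3 \leftrightarrow x5))) \leftrightarrow (x6 \land x3))) \oplus (x6 \to x5)) = \lnot \text{False} = \text{True}
(x3 \leftrightarrow (x6 \leftrightarrow x3)) \to \lnot (((x3 \oplus (x5 \to x6)) \oplus \lnot ((x5 \to \lnot (x6 \land (x3 \leftrightarrow x5))) \leftrightarrow (x6 \land x3))) \oplus (x6 \to x5)) = \text{True} \to \text{True} = \text{True}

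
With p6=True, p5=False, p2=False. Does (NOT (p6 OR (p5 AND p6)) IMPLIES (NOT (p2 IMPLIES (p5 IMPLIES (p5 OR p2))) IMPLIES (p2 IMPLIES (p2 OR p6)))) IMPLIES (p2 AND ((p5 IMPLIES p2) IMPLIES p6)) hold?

p5 AND p6 = False AND True = False
p6 OR (p5 AND p6) = True OR False = True
NOT (p6 OR (p5 AND p6)) = NOT True = False
p5 OR p2 = False OR False = False
p5 IMPLIES (p5 OR p2) = False IMPLIES False = True
p2 IMPLIES (p5 IMPLIES (p5 OR p2)) = False IMPLIES True = True
NOT (p2 IMPLIES (p5 IMPLIES (p5 OR p2))) = NOT True = False
p2 OR p6 = False OR True = True
p2 IMPLIES (p2 OR p6) = False IMPLIES True = True
NOT (p2 IMPLIES (p5 IMPLIES (p5 OR p2))) IMPLIES (p2 IMPLIES (p2 OR p6)) = False IMPLIES True = True
NOT (p6 OR (p5 AND p6)) IMPLIES (NOT (p2 IMPLIES (p5 IMPLIES (p5 OR p2))) IMPLIES (p2 IMPLIES (p2 OR p6))) = False IMPLIES True = True
p5 IMPLIES p2 = False IMPLIES False = True
(p5 IMPLIES p2) IMPLIES p6 = True IMPLIES True = True
p2 AND ((p5 IMPLIES p2) IMPLIES p6) = False AND True = False
(NOT (p6 OR (p5 AND p6)) IMPLIES (NOT (p2 IMPLIES (p5 IMPLIES (p5 OR p2))) IMPLIES (p2 IMPLIES (p2 OR p6)))) IMPLIES (p2 AND ((p5 IMPLIES p2) IMPLIES p6)) = True IMPLIES False = False

False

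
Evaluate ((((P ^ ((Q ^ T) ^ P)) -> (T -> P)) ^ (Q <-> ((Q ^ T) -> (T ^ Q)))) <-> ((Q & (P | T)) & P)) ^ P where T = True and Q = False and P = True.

True

Q ^ T = False ^ True = True
(Q ^ T) ^ P = True ^ True = False
P ^ ((Q ^ T) ^ P) = True ^ False = True
T -> P = True -> True = True
(P ^ ((Q ^ T) ^ P)) -> (T -> P) = True -> True = True
Q ^ T = False ^ True = True
T ^ Q = True ^ False = True
(Q ^ T) -> (T ^ Q) = True -> True = True
Q <-> ((Q ^ T) -> (T ^ Q)) = False <-> True = False
((P ^ ((Q ^ T) ^ P)) -> (T -> P)) ^ (Q <-> ((Q ^ T) -> (T ^ Q))) = True ^ False = True
P | T = True | True = True
Q & (P | T) = False & True = False
(Q & (P | T)) & P = False & True = False
(((P ^ ((Q ^ T) ^ P)) -> (T -> P)) ^ (Q <-> ((Q ^ T) -> (T ^ Q)))) <-> ((Q & (P | T)) & P) = True <-> False = False
((((P ^ ((Q ^ T) ^ P)) -> (T -> P)) ^ (Q <-> ((Q ^ T) -> (T ^ Q)))) <-> ((Q & (P | T)) & P)) ^ P = False ^ True = True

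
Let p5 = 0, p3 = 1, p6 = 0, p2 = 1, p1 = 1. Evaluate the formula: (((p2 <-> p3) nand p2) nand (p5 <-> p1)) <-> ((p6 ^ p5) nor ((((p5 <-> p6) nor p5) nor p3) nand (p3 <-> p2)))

0

Substituting p5=0, p3=1, p6=0, p2=1, p1=1:
p2 <-> p3 = 1 <-> 1 = 1
(p2 <-> p3) nand p2 = 1 nand 1 = 0
p5 <-> p1 = 0 <-> 1 = 0
((p2 <-> p3) nand p2) nand (p5 <-> p1) = 0 nand 0 = 1
p6 ^ p5 = 0 ^ 0 = 0
p5 <-> p6 = 0 <-> 0 = 1
(p5 <-> p6) nor p5 = 1 nor 0 = 0
((p5 <-> p6) nor p5) nor p3 = 0 nor 1 = 0
p3 <-> p2 = 1 <-> 1 = 1
(((p5 <-> p6) nor p5) nor p3) nand (p3 <-> p2) = 0 nand 1 = 1
(p6 ^ p5) nor ((((p5 <-> p6) nor p5) nor p3) nand (p3 <-> p2)) = 0 nor 1 = 0
(((p2 <-> p3) nand p2) nand (p5 <-> p1)) <-> ((p6 ^ p5) nor ((((p5 <-> p6) nor p5) nor p3) nand (p3 <-> p2))) = 1 <-> 0 = 0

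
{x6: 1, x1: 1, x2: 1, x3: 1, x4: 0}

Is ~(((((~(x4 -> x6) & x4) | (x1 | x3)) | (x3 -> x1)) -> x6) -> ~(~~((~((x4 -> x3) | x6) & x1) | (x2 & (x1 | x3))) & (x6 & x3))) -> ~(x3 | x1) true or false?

0

x4 -> x6 = 0 -> 1 = 1
~(x4 -> x6) = ~1 = 0
~(x4 -> x6) & x4 = 0 & 0 = 0
x1 | x3 = 1 | 1 = 1
(~(x4 -> x6) & x4) | (x1 | x3) = 0 | 1 = 1
x3 -> x1 = 1 -> 1 = 1
((~(x4 -> x6) & x4) | (x1 | x3)) | (x3 -> x1) = 1 | 1 = 1
(((~(x4 -> x6) & x4) | (x1 | x3)) | (x3 -> x1)) -> x6 = 1 -> 1 = 1
x4 -> x3 = 0 -> 1 = 1
(x4 -> x3) | x6 = 1 | 1 = 1
~((x4 -> x3) | x6) = ~1 = 0
~((x4 -> x3) | x6) & x1 = 0 & 1 = 0
x1 | x3 = 1 | 1 = 1
x2 & (x1 | x3) = 1 & 1 = 1
(~((x4 -> x3) | x6) & x1) | (x2 & (x1 | x3)) = 0 | 1 = 1
~((~((x4 -> x3) | x6) & x1) | (x2 & (x1 | x3))) = ~1 = 0
~~((~((x4 -> x3) | x6) & x1) | (x2 & (x1 | x3))) = ~0 = 1
x6 & x3 = 1 & 1 = 1
~~((~((x4 -> x3) | x6) & x1) | (x2 & (x1 | x3))) & (x6 & x3) = 1 & 1 = 1
~(~~((~((x4 -> x3) | x6) & x1) | (x2 & (x1 | x3))) & (x6 & x3)) = ~1 = 0
((((~(x4 -> x6) & x4) | (x1 | x3)) | (x3 -> x1)) -> x6) -> ~(~~((~((x4 -> x3) | x6) & x1) | (x2 & (x1 | x3))) & (x6 & x3)) = 1 -> 0 = 0
~(((((~(x4 -> x6) & x4) | (x1 | x3)) | (x3 -> x1)) -> x6) -> ~(~~((~((x4 -> x3) | x6) & x1) | (x2 & (x1 | x3))) & (x6 & x3))) = ~0 = 1
x3 | x1 = 1 | 1 = 1
~(x3 | x1) = ~1 = 0
~(((((~(x4 -> x6) & x4) | (x1 | x3)) | (x3 -> x1)) -> x6) -> ~(~~((~((x4 -> x3) | x6) & x1) | (x2 & (x1 | x3))) & (x6 & x3))) -> ~(x3 | x1) = 1 -> 0 = 0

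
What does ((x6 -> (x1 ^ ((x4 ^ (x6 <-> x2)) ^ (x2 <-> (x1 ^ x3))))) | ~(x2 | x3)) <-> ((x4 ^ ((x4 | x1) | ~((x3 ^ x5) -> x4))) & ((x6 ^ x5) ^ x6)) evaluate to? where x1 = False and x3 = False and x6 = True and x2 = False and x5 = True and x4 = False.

True

x6 <-> x2 = True <-> False = False
x4 ^ (x6 <-> x2) = False ^ False = False
x1 ^ x3 = False ^ False = False
x2 <-> (x1 ^ x3) = False <-> False = True
(x4 ^ (x6 <-> x2)) ^ (x2 <-> (x1 ^ x3)) = False ^ True = True
x1 ^ ((x4 ^ (x6 <-> x2)) ^ (x2 <-> (x1 ^ x3))) = False ^ True = True
x6 -> (x1 ^ ((x4 ^ (x6 <-> x2)) ^ (x2 <-> (x1 ^ x3)))) = True -> True = True
x2 | x3 = False | False = False
~(x2 | x3) = ~False = True
(x6 -> (x1 ^ ((x4 ^ (x6 <-> x2)) ^ (x2 <-> (x1 ^ x3))))) | ~(x2 | x3) = True | True = True
x4 | x1 = False | False = False
x3 ^ x5 = False ^ True = True
(x3 ^ x5) -> x4 = True -> False = False
~((x3 ^ x5) -> x4) = ~False = True
(x4 | x1) | ~((x3 ^ x5) -> x4) = False | True = True
x4 ^ ((x4 | x1) | ~((x3 ^ x5) -> x4)) = False ^ True = True
x6 ^ x5 = True ^ True = False
(x6 ^ x5) ^ x6 = False ^ True = True
(x4 ^ ((x4 | x1) | ~((x3 ^ x5) -> x4))) & ((x6 ^ x5) ^ x6) = True & True = True
((x6 -> (x1 ^ ((x4 ^ (x6 <-> x2)) ^ (x2 <-> (x1 ^ x3))))) | ~(x2 | x3)) <-> ((x4 ^ ((x4 | x1) | ~((x3 ^ x5) -> x4))) & ((x6 ^ x5) ^ x6)) = True <-> True = True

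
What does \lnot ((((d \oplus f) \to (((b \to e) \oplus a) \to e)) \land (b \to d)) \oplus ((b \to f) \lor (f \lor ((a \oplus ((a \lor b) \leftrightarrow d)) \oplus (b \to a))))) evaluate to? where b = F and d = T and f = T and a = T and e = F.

d \oplus f = T \oplus T = F
b \to e = F \to F = T
(b \to e) \oplus a = T \oplus T = F
((b \to e) \oplus a) \to e = F \to F = T
(d \oplus f) \to (((b \to e) \oplus a) \to e) = F \to T = T
b \to d = F \to T = T
((d \oplus f) \to (((b \to e) \oplus a) \to e)) \land (b \to d) = T \land T = T
b \to f = F \to T = T
a \lor b = T \lor F = T
(a \lor b) \leftrightarrow d = T \leftrightarrow T = T
a \oplus ((a \lor b) \leftrightarrow d) = T \oplus T = F
b \to a = F \to T = T
(a \oplus ((a \lor b) \leftrightarrow d)) \oplus (b \to a) = F \oplus T = T
f \lor ((a \oplus ((a \lor b) \leftrightarrow d)) \oplus (b \to a)) = T \lor T = T
(b \to f) \lor (f \lor ((a \oplus ((a \lor b) \leftrightarrow d)) \oplus (b \to a))) = T \lor T = T
(((d \oplus f) \to (((b \to e) \oplus a) \to e)) \land (b \to d)) \oplus ((b \to f) \lor (f \lor ((a \oplus ((a \lor b) \leftrightarrow d)) \oplus (b \to a)))) = T \oplus T = F
\lnot ((((d \oplus f) \to (((b \to e) \oplus a) \to e)) \land (b \to d)) \oplus ((b \to f) \lor (f \lor ((a \oplus ((a \lor b) \leftrightarrow d)) \oplus (b \to a))))) = \lnot F = T

T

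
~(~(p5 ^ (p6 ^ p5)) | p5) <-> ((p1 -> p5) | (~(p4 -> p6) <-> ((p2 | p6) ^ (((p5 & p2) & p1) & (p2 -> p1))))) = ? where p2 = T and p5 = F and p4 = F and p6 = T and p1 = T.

Substituting p2=T, p5=F, p4=F, p6=T, p1=T:
p6 ^ p5 = T ^ F = T
p5 ^ (p6 ^ p5) = F ^ T = T
~(p5 ^ (p6 ^ p5)) = ~T = F
~(p5 ^ (p6 ^ p5)) | p5 = F | F = F
~(~(p5 ^ (p6 ^ p5)) | p5) = ~F = T
p1 -> p5 = T -> F = F
p4 -> p6 = F -> T = T
~(p4 -> p6) = ~T = F
p2 | p6 = T | T = T
p5 & p2 = F & T = F
(p5 & p2) & p1 = F & T = F
p2 -> p1 = T -> T = T
((p5 & p2) & p1) & (p2 -> p1) = F & T = F
(p2 | p6) ^ (((p5 & p2) & p1) & (p2 -> p1)) = T ^ F = T
~(p4 -> p6) <-> ((p2 | p6) ^ (((p5 & p2) & p1) & (p2 -> p1))) = F <-> T = F
(p1 -> p5) | (~(p4 -> p6) <-> ((p2 | p6) ^ (((p5 & p2) & p1) & (p2 -> p1)))) = F | F = F
~(~(p5 ^ (p6 ^ p5)) | p5) <-> ((p1 -> p5) | (~(p4 -> p6) <-> ((p2 | p6) ^ (((p5 & p2) & p1) & (p2 -> p1))))) = T <-> F = F

F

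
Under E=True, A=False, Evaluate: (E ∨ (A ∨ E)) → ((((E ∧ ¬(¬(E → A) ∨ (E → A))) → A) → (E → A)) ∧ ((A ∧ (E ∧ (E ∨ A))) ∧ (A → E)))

A ∨ E = False ∨ True = True
E ∨ (A ∨ E) = True ∨ True = True
E → A = True → False = False
¬(E → A) = ¬False = True
E → A = True → False = False
¬(E → A) ∨ (E → A) = True ∨ False = True
¬(¬(E → A) ∨ (E → A)) = ¬True = False
E ∧ ¬(¬(E → A) ∨ (E → A)) = True ∧ False = False
(E ∧ ¬(¬(E → A) ∨ (E → A))) → A = False → False = True
E → A = True → False = False
((E ∧ ¬(¬(E → A) ∨ (E → A))) → A) → (E → A) = True → False = False
E ∨ A = True ∨ False = True
E ∧ (E ∨ A) = True ∧ True = True
A ∧ (E ∧ (E ∨ A)) = False ∧ True = False
A → E = False → True = True
(A ∧ (E ∧ (E ∨ A))) ∧ (A → E) = False ∧ True = False
(((E ∧ ¬(¬(E → A) ∨ (E → A))) → A) → (E → A)) ∧ ((A ∧ (E ∧ (E ∨ A))) ∧ (A → E)) = False ∧ False = False
(E ∨ (A ∨ E)) → ((((E ∧ ¬(¬(E → A) ∨ (E → A))) → A) → (E → A)) ∧ ((A ∧ (E ∧ (E ∨ A))) ∧ (A → E))) = True → False = False

False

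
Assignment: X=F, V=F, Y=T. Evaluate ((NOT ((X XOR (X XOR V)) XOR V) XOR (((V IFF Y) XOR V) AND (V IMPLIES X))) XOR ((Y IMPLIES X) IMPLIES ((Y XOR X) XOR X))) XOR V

Substituting X=F, V=F, Y=T:
X XOR V = F XOR F = F
X XOR (X XOR V) = F XOR F = F
(X XOR (X XOR V)) XOR V = F XOR F = F
NOT ((X XOR (X XOR V)) XOR V) = NOT F = T
V IFF Y = F IFF T = F
(V IFF Y) XOR V = F XOR F = F
V IMPLIES X = F IMPLIES F = T
((V IFF Y) XOR V) AND (V IMPLIES X) = F AND T = F
NOT ((X XOR (X XOR V)) XOR V) XOR (((V IFF Y) XOR V) AND (V IMPLIES X)) = T XOR F = T
Y IMPLIES X = T IMPLIES F = F
Y XOR X = T XOR F = T
(Y XOR X) XOR X = T XOR F = T
(Y IMPLIES X) IMPLIES ((Y XOR X) XOR X) = F IMPLIES T = T
(NOT ((X XOR (X XOR V)) XOR V) XOR (((V IFF Y) XOR V) AND (V IMPLIES X))) XOR ((Y IMPLIES X) IMPLIES ((Y XOR X) XOR X)) = T XOR T = F
((NOT ((X XOR (X XOR V)) XOR V) XOR (((V IFF Y) XOR V) AND (V IMPLIES X))) XOR ((Y IMPLIES X) IMPLIES ((Y XOR X) XOR X))) XOR V = F XOR F = F

F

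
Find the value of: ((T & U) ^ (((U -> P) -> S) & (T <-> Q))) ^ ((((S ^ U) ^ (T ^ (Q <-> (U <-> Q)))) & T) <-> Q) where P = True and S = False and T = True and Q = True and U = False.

T & U = True & False = False
U -> P = False -> True = True
(U -> P) -> S = True -> False = False
T <-> Q = True <-> True = True
((U -> P) -> S) & (T <-> Q) = False & True = False
(T & U) ^ (((U -> P) -> S) & (T <-> Q)) = False ^ False = False
S ^ U = False ^ False = False
U <-> Q = False <-> True = False
Q <-> (U <-> Q) = True <-> False = False
T ^ (Q <-> (U <-> Q)) = True ^ False = True
(S ^ U) ^ (T ^ (Q <-> (U <-> Q))) = False ^ True = True
((S ^ U) ^ (T ^ (Q <-> (U <-> Q)))) & T = True & True = True
(((S ^ U) ^ (T ^ (Q <-> (U <-> Q)))) & T) <-> Q = True <-> True = True
((T & U) ^ (((U -> P) -> S) & (T <-> Q))) ^ ((((S ^ U) ^ (T ^ (Q <-> (U <-> Q)))) & T) <-> Q) = False ^ True = True

True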